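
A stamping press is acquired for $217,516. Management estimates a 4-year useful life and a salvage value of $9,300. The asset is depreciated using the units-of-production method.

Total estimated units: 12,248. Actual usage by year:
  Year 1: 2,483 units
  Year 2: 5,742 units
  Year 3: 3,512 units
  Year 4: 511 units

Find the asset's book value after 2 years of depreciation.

Depreciable base = $217,516 − $9,300 = $208,216.
Rate = $208,216 / 12,248 units = $17 per unit.
Year 1: 2,483 × $17 = $42,211. Book value $175,305.
Year 2: 5,742 × $17 = $97,614. Book value $77,691.

$77,691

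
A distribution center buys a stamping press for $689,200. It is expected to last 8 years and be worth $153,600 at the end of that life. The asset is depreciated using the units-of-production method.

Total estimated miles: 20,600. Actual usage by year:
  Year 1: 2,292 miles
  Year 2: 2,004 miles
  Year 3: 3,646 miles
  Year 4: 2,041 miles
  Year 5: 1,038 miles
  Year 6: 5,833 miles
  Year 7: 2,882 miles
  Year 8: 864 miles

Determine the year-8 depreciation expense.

$22,464

Depreciable base = $689,200 − $153,600 = $535,600.
Rate = $535,600 / 20,600 miles = $26 per mile.
Year 1: 2,292 × $26 = $59,592. Book value $629,608.
Year 2: 2,004 × $26 = $52,104. Book value $577,504.
Year 3: 3,646 × $26 = $94,796. Book value $482,708.
Year 4: 2,041 × $26 = $53,066. Book value $429,642.
Year 5: 1,038 × $26 = $26,988. Book value $402,654.
Year 6: 5,833 × $26 = $151,658. Book value $250,996.
Year 7: 2,882 × $26 = $74,932. Book value $176,064.
Year 8: 864 × $26 = $22,464. Book value $153,600.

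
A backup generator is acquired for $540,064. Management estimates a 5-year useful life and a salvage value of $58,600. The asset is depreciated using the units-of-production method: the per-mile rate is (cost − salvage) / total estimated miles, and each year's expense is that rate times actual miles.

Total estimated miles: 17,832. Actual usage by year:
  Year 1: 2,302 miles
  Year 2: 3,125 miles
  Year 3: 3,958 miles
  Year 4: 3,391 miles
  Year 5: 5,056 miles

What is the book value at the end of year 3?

Depreciable base = $540,064 − $58,600 = $481,464.
Rate = $481,464 / 17,832 miles = $27 per mile.
Year 1: 2,302 × $27 = $62,154. Book value $477,910.
Year 2: 3,125 × $27 = $84,375. Book value $393,535.
Year 3: 3,958 × $27 = $106,866. Book value $286,669.

$286,669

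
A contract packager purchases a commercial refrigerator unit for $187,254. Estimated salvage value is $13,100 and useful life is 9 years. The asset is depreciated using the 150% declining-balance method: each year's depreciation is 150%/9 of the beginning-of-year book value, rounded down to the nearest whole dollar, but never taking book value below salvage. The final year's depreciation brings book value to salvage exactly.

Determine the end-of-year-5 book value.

$75,255

Depreciable base = $187,254 − $13,100 = $174,154.
Year 1: ⌊$187,254 × 150%/9⌋ = $31,209. Book value $156,045.
Year 2: ⌊$156,045 × 150%/9⌋ = $26,007. Book value $130,038.
Year 3: ⌊$130,038 × 150%/9⌋ = $21,673. Book value $108,365.
Year 4: ⌊$108,365 × 150%/9⌋ = $18,060. Book value $90,305.
Year 5: ⌊$90,305 × 150%/9⌋ = $15,050. Book value $75,255.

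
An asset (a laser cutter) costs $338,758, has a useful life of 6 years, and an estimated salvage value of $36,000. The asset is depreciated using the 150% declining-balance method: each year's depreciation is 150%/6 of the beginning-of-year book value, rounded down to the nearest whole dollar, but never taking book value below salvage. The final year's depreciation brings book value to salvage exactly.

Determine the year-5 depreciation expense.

Depreciable base = $338,758 − $36,000 = $302,758.
Year 1: ⌊$338,758 × 150%/6⌋ = $84,689. Book value $254,069.
Year 2: ⌊$254,069 × 150%/6⌋ = $63,517. Book value $190,552.
Year 3: ⌊$190,552 × 150%/6⌋ = $47,638. Book value $142,914.
Year 4: ⌊$142,914 × 150%/6⌋ = $35,728. Book value $107,186.
Year 5: ⌊$107,186 × 150%/6⌋ = $26,796. Book value $80,390.

$26,796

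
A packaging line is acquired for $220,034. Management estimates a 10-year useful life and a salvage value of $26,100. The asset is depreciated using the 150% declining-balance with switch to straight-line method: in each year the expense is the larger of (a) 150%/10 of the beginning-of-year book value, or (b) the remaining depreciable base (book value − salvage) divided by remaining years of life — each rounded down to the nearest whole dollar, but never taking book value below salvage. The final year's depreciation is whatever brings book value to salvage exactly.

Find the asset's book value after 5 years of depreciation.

$97,631

Depreciable base = $220,034 − $26,100 = $193,934.
Year 1: DB = ⌊$220,034 × 150%/10⌋ = $33,005; SL = ⌊$193,934/10⌋ = $19,393 → take DB $33,005. Book value $187,029.
Year 2: DB = ⌊$187,029 × 150%/10⌋ = $28,054; SL = ⌊$160,929/9⌋ = $17,881 → take DB $28,054. Book value $158,975.
Year 3: DB = ⌊$158,975 × 150%/10⌋ = $23,846; SL = ⌊$132,875/8⌋ = $16,609 → take DB $23,846. Book value $135,129.
Year 4: DB = ⌊$135,129 × 150%/10⌋ = $20,269; SL = ⌊$109,029/7⌋ = $15,575 → take DB $20,269. Book value $114,860.
Year 5: DB = ⌊$114,860 × 150%/10⌋ = $17,229; SL = ⌊$88,760/6⌋ = $14,793 → take DB $17,229. Book value $97,631.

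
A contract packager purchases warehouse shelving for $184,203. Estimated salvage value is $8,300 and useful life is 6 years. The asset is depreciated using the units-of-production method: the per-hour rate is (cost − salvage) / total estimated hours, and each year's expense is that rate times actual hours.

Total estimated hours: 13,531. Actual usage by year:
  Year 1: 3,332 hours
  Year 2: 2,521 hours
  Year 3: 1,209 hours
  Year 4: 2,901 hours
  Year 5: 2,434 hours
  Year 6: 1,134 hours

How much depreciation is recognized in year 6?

Depreciable base = $184,203 − $8,300 = $175,903.
Rate = $175,903 / 13,531 hours = $13 per hour.
Year 1: 3,332 × $13 = $43,316. Book value $140,887.
Year 2: 2,521 × $13 = $32,773. Book value $108,114.
Year 3: 1,209 × $13 = $15,717. Book value $92,397.
Year 4: 2,901 × $13 = $37,713. Book value $54,684.
Year 5: 2,434 × $13 = $31,642. Book value $23,042.
Year 6: 1,134 × $13 = $14,742. Book value $8,300.

$14,742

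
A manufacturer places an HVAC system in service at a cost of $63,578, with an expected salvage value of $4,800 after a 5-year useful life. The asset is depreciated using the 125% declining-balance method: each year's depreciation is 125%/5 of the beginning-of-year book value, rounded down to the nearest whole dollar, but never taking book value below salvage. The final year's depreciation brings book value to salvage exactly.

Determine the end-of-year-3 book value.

Depreciable base = $63,578 − $4,800 = $58,778.
Year 1: ⌊$63,578 × 125%/5⌋ = $15,894. Book value $47,684.
Year 2: ⌊$47,684 × 125%/5⌋ = $11,921. Book value $35,763.
Year 3: ⌊$35,763 × 125%/5⌋ = $8,940. Book value $26,823.

$26,823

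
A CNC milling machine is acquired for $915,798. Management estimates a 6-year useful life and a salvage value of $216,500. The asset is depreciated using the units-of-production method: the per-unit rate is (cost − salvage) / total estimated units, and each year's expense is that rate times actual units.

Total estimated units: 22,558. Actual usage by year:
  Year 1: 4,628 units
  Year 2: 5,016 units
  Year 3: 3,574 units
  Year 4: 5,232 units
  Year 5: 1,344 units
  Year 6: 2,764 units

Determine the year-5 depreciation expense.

Depreciable base = $915,798 − $216,500 = $699,298.
Rate = $699,298 / 22,558 units = $31 per unit.
Year 1: 4,628 × $31 = $143,468. Book value $772,330.
Year 2: 5,016 × $31 = $155,496. Book value $616,834.
Year 3: 3,574 × $31 = $110,794. Book value $506,040.
Year 4: 5,232 × $31 = $162,192. Book value $343,848.
Year 5: 1,344 × $31 = $41,664. Book value $302,184.

$41,664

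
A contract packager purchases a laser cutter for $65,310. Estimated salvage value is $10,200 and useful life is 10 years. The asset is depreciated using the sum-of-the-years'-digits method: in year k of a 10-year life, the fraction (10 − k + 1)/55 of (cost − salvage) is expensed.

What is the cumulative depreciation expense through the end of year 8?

Depreciable base = $65,310 − $10,200 = $55,110.
Sum of the years' digits = 10+9+8+7+6+5+4+3+2+1 = 55.
Year 1: $55,110 × 10/55 = $10,020. Book value $55,290.
Year 2: $55,110 × 9/55 = $9,018. Book value $46,272.
Year 3: $55,110 × 8/55 = $8,016. Book value $38,256.
Year 4: $55,110 × 7/55 = $7,014. Book value $31,242.
Year 5: $55,110 × 6/55 = $6,012. Book value $25,230.
Year 6: $55,110 × 5/55 = $5,010. Book value $20,220.
Year 7: $55,110 × 4/55 = $4,008. Book value $16,212.
Year 8: $55,110 × 3/55 = $3,006. Book value $13,206.
Accumulated through year 8 = $65,310 − $13,206 = $52,104.

$52,104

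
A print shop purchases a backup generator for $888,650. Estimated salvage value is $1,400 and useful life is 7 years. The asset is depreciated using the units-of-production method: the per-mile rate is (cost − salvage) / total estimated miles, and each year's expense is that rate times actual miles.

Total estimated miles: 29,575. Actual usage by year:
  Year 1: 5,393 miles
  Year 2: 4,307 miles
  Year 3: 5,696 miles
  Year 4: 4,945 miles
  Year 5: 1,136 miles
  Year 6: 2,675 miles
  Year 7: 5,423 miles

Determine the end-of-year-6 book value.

$164,090

Depreciable base = $888,650 − $1,400 = $887,250.
Rate = $887,250 / 29,575 miles = $30 per mile.
Year 1: 5,393 × $30 = $161,790. Book value $726,860.
Year 2: 4,307 × $30 = $129,210. Book value $597,650.
Year 3: 5,696 × $30 = $170,880. Book value $426,770.
Year 4: 4,945 × $30 = $148,350. Book value $278,420.
Year 5: 1,136 × $30 = $34,080. Book value $244,340.
Year 6: 2,675 × $30 = $80,250. Book value $164,090.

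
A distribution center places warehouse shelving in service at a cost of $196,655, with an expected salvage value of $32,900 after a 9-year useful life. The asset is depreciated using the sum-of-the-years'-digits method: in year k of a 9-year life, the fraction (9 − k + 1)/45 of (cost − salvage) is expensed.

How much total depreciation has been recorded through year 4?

Depreciable base = $196,655 − $32,900 = $163,755.
Sum of the years' digits = 9+8+7+6+5+4+3+2+1 = 45.
Year 1: $163,755 × 9/45 = $32,751. Book value $163,904.
Year 2: $163,755 × 8/45 = $29,112. Book value $134,792.
Year 3: $163,755 × 7/45 = $25,473. Book value $109,319.
Year 4: $163,755 × 6/45 = $21,834. Book value $87,485.
Accumulated through year 4 = $196,655 − $87,485 = $109,170.

$109,170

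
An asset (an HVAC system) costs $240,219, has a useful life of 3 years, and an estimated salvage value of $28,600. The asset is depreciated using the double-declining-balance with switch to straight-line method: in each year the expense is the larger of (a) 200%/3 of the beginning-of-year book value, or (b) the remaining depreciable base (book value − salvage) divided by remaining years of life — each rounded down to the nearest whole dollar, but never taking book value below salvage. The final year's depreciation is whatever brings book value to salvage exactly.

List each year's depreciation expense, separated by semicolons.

Depreciable base = $240,219 − $28,600 = $211,619.
Year 1: DB = ⌊$240,219 × 200%/3⌋ = $160,146; SL = ⌊$211,619/3⌋ = $70,539 → take DB $160,146. Book value $80,073.
Year 2: DB = ⌊$80,073 × 200%/3⌋ = $53,382; SL = ⌊$51,473/2⌋ = $25,736 → take DB $53,382, capped at $51,473. Book value $28,600.
Year 3 (final): $28,600 − $28,600 = $0. Book value $28,600.

$160,146; $51,473; $0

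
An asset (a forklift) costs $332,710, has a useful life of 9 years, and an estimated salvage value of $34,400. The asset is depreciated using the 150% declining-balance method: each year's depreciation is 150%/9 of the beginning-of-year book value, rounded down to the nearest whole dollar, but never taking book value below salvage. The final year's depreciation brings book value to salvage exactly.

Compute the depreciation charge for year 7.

Depreciable base = $332,710 − $34,400 = $298,310.
Year 1: ⌊$332,710 × 150%/9⌋ = $55,451. Book value $277,259.
Year 2: ⌊$277,259 × 150%/9⌋ = $46,209. Book value $231,050.
Year 3: ⌊$231,050 × 150%/9⌋ = $38,508. Book value $192,542.
Year 4: ⌊$192,542 × 150%/9⌋ = $32,090. Book value $160,452.
Year 5: ⌊$160,452 × 150%/9⌋ = $26,742. Book value $133,710.
Year 6: ⌊$133,710 × 150%/9⌋ = $22,285. Book value $111,425.
Year 7: ⌊$111,425 × 150%/9⌋ = $18,570. Book value $92,855.

$18,570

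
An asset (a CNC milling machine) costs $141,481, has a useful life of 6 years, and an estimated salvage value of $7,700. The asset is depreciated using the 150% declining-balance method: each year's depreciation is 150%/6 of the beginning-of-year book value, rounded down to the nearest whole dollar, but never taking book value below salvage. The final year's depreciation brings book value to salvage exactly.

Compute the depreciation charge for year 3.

$19,896

Depreciable base = $141,481 − $7,700 = $133,781.
Year 1: ⌊$141,481 × 150%/6⌋ = $35,370. Book value $106,111.
Year 2: ⌊$106,111 × 150%/6⌋ = $26,527. Book value $79,584.
Year 3: ⌊$79,584 × 150%/6⌋ = $19,896. Book value $59,688.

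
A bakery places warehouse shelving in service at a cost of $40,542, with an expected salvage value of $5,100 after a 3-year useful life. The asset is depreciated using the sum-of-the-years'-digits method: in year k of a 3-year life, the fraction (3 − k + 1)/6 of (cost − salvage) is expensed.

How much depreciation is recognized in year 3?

Depreciable base = $40,542 − $5,100 = $35,442.
Sum of the years' digits = 3+2+1 = 6.
Year 1: $35,442 × 3/6 = $17,721. Book value $22,821.
Year 2: $35,442 × 2/6 = $11,814. Book value $11,007.
Year 3: $35,442 × 1/6 = $5,907. Book value $5,100.

$5,907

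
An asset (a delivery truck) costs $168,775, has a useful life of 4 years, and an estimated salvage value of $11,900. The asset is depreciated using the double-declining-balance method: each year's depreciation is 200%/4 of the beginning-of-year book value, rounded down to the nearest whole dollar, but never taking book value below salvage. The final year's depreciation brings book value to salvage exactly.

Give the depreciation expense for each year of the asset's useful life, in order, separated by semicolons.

Depreciable base = $168,775 − $11,900 = $156,875.
Year 1: ⌊$168,775 × 200%/4⌋ = $84,387. Book value $84,388.
Year 2: ⌊$84,388 × 200%/4⌋ = $42,194. Book value $42,194.
Year 3: ⌊$42,194 × 200%/4⌋ = $21,097. Book value $21,097.
Year 4 (final): $21,097 − $11,900 = $9,197. Book value $11,900.

$84,387; $42,194; $21,097; $9,197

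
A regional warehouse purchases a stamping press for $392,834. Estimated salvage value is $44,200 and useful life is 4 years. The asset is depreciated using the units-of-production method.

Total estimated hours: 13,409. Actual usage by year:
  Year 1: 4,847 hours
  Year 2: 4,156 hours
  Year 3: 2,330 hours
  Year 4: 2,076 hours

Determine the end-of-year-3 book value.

$98,176

Depreciable base = $392,834 − $44,200 = $348,634.
Rate = $348,634 / 13,409 hours = $26 per hour.
Year 1: 4,847 × $26 = $126,022. Book value $266,812.
Year 2: 4,156 × $26 = $108,056. Book value $158,756.
Year 3: 2,330 × $26 = $60,580. Book value $98,176.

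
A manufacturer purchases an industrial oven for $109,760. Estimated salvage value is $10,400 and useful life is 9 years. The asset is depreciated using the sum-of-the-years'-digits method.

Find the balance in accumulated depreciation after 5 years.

Depreciable base = $109,760 − $10,400 = $99,360.
Sum of the years' digits = 9+8+7+6+5+4+3+2+1 = 45.
Year 1: $99,360 × 9/45 = $19,872. Book value $89,888.
Year 2: $99,360 × 8/45 = $17,664. Book value $72,224.
Year 3: $99,360 × 7/45 = $15,456. Book value $56,768.
Year 4: $99,360 × 6/45 = $13,248. Book value $43,520.
Year 5: $99,360 × 5/45 = $11,040. Book value $32,480.
Accumulated through year 5 = $109,760 − $32,480 = $77,280.

$77,280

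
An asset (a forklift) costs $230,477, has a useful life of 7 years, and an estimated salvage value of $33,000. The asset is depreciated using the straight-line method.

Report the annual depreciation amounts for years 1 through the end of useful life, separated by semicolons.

$28,211; $28,211; $28,211; $28,211; $28,211; $28,211; $28,211

Depreciable base = $230,477 − $33,000 = $197,477.
Annual expense = $197,477 / 7 = $28,211.
End of year 1: book value $202,266.
End of year 2: book value $174,055.
End of year 3: book value $145,844.
End of year 4: book value $117,633.
End of year 5: book value $89,422.
End of year 6: book value $61,211.
End of year 7: book value $33,000.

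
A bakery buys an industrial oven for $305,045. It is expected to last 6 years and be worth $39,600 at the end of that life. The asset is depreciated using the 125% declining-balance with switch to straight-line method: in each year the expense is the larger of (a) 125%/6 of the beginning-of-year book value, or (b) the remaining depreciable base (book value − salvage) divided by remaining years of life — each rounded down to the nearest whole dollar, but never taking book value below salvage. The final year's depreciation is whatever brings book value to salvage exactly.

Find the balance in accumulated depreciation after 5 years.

$228,193

Depreciable base = $305,045 − $39,600 = $265,445.
Year 1: DB = ⌊$305,045 × 125%/6⌋ = $63,551; SL = ⌊$265,445/6⌋ = $44,240 → take DB $63,551. Book value $241,494.
Year 2: DB = ⌊$241,494 × 125%/6⌋ = $50,311; SL = ⌊$201,894/5⌋ = $40,378 → take DB $50,311. Book value $191,183.
Year 3: DB = ⌊$191,183 × 125%/6⌋ = $39,829; SL = ⌊$151,583/4⌋ = $37,895 → take DB $39,829. Book value $151,354.
Year 4: DB = ⌊$151,354 × 125%/6⌋ = $31,532; SL = ⌊$111,754/3⌋ = $37,251 → take SL $37,251. Book value $114,103.
Year 5: DB = ⌊$114,103 × 125%/6⌋ = $23,771; SL = ⌊$74,503/2⌋ = $37,251 → take SL $37,251. Book value $76,852.
Accumulated through year 5 = $305,045 − $76,852 = $228,193.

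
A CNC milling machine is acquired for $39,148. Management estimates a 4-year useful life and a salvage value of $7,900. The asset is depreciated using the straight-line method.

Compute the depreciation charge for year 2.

$7,812

Depreciable base = $39,148 − $7,900 = $31,248.
Annual expense = $31,248 / 4 = $7,812.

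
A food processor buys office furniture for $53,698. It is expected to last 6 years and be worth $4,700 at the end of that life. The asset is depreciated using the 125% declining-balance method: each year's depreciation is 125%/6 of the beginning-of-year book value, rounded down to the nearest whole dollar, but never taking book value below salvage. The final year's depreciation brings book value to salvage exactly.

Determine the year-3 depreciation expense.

$7,011

Depreciable base = $53,698 − $4,700 = $48,998.
Year 1: ⌊$53,698 × 125%/6⌋ = $11,187. Book value $42,511.
Year 2: ⌊$42,511 × 125%/6⌋ = $8,856. Book value $33,655.
Year 3: ⌊$33,655 × 125%/6⌋ = $7,011. Book value $26,644.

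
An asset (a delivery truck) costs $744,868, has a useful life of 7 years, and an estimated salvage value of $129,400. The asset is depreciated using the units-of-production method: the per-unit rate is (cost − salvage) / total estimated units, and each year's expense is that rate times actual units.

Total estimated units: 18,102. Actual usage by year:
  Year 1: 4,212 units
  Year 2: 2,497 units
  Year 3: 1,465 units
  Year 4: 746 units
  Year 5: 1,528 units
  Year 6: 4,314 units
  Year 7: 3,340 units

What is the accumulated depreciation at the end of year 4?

Depreciable base = $744,868 − $129,400 = $615,468.
Rate = $615,468 / 18,102 units = $34 per unit.
Year 1: 4,212 × $34 = $143,208. Book value $601,660.
Year 2: 2,497 × $34 = $84,898. Book value $516,762.
Year 3: 1,465 × $34 = $49,810. Book value $466,952.
Year 4: 746 × $34 = $25,364. Book value $441,588.
Accumulated through year 4 = $744,868 − $441,588 = $303,280.

$303,280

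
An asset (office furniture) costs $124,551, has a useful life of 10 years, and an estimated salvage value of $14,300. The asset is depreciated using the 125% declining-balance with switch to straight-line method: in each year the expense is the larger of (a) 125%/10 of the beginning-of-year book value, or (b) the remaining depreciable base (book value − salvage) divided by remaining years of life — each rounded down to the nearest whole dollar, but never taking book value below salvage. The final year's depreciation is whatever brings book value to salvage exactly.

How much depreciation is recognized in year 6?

Depreciable base = $124,551 − $14,300 = $110,251.
Year 1: DB = ⌊$124,551 × 125%/10⌋ = $15,568; SL = ⌊$110,251/10⌋ = $11,025 → take DB $15,568. Book value $108,983.
Year 2: DB = ⌊$108,983 × 125%/10⌋ = $13,622; SL = ⌊$94,683/9⌋ = $10,520 → take DB $13,622. Book value $95,361.
Year 3: DB = ⌊$95,361 × 125%/10⌋ = $11,920; SL = ⌊$81,061/8⌋ = $10,132 → take DB $11,920. Book value $83,441.
Year 4: DB = ⌊$83,441 × 125%/10⌋ = $10,430; SL = ⌊$69,141/7⌋ = $9,877 → take DB $10,430. Book value $73,011.
Year 5: DB = ⌊$73,011 × 125%/10⌋ = $9,126; SL = ⌊$58,711/6⌋ = $9,785 → take SL $9,785. Book value $63,226.
Year 6: DB = ⌊$63,226 × 125%/10⌋ = $7,903; SL = ⌊$48,926/5⌋ = $9,785 → take SL $9,785. Book value $53,441.

$9,785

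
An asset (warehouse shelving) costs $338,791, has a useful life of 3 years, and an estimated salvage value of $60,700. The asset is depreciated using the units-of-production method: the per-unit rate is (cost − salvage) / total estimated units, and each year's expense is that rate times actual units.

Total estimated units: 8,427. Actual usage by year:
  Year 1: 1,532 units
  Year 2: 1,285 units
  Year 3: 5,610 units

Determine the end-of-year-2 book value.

Depreciable base = $338,791 − $60,700 = $278,091.
Rate = $278,091 / 8,427 units = $33 per unit.
Year 1: 1,532 × $33 = $50,556. Book value $288,235.
Year 2: 1,285 × $33 = $42,405. Book value $245,830.

$245,830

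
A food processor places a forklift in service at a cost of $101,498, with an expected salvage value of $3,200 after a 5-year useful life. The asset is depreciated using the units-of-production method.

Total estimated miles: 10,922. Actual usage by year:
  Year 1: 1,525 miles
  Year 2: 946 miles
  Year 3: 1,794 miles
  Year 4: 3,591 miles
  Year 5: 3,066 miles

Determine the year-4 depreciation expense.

Depreciable base = $101,498 − $3,200 = $98,298.
Rate = $98,298 / 10,922 miles = $9 per mile.
Year 1: 1,525 × $9 = $13,725. Book value $87,773.
Year 2: 946 × $9 = $8,514. Book value $79,259.
Year 3: 1,794 × $9 = $16,146. Book value $63,113.
Year 4: 3,591 × $9 = $32,319. Book value $30,794.

$32,319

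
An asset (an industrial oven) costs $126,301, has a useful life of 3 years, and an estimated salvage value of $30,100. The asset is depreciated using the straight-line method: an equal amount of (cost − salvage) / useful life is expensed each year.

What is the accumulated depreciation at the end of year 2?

$64,134

Depreciable base = $126,301 − $30,100 = $96,201.
Annual expense = $96,201 / 3 = $32,067.
End of year 1: book value $94,234.
End of year 2: book value $62,167.
Accumulated through year 2 = $126,301 − $62,167 = $64,134.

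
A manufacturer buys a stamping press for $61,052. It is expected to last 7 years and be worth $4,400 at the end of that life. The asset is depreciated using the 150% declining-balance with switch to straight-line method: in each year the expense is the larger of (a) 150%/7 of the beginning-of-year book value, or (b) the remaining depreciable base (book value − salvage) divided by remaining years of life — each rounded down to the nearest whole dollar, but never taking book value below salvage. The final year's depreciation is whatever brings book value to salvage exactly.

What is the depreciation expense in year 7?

Depreciable base = $61,052 − $4,400 = $56,652.
Year 1: DB = ⌊$61,052 × 150%/7⌋ = $13,082; SL = ⌊$56,652/7⌋ = $8,093 → take DB $13,082. Book value $47,970.
Year 2: DB = ⌊$47,970 × 150%/7⌋ = $10,279; SL = ⌊$43,570/6⌋ = $7,261 → take DB $10,279. Book value $37,691.
Year 3: DB = ⌊$37,691 × 150%/7⌋ = $8,076; SL = ⌊$33,291/5⌋ = $6,658 → take DB $8,076. Book value $29,615.
Year 4: DB = ⌊$29,615 × 150%/7⌋ = $6,346; SL = ⌊$25,215/4⌋ = $6,303 → take DB $6,346. Book value $23,269.
Year 5: DB = ⌊$23,269 × 150%/7⌋ = $4,986; SL = ⌊$18,869/3⌋ = $6,289 → take SL $6,289. Book value $16,980.
Year 6: DB = ⌊$16,980 × 150%/7⌋ = $3,638; SL = ⌊$12,580/2⌋ = $6,290 → take SL $6,290. Book value $10,690.
Year 7 (final): $10,690 − $4,400 = $6,290. Book value $4,400.

$6,290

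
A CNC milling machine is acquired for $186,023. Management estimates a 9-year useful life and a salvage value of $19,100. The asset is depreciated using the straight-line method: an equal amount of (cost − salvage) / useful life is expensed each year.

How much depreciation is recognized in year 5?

Depreciable base = $186,023 − $19,100 = $166,923.
Annual expense = $166,923 / 9 = $18,547.

$18,547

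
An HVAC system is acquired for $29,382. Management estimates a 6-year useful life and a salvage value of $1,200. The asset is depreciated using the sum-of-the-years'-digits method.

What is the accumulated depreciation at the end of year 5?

Depreciable base = $29,382 − $1,200 = $28,182.
Sum of the years' digits = 6+5+4+3+2+1 = 21.
Year 1: $28,182 × 6/21 = $8,052. Book value $21,330.
Year 2: $28,182 × 5/21 = $6,710. Book value $14,620.
Year 3: $28,182 × 4/21 = $5,368. Book value $9,252.
Year 4: $28,182 × 3/21 = $4,026. Book value $5,226.
Year 5: $28,182 × 2/21 = $2,684. Book value $2,542.
Accumulated through year 5 = $29,382 − $2,542 = $26,840.

$26,840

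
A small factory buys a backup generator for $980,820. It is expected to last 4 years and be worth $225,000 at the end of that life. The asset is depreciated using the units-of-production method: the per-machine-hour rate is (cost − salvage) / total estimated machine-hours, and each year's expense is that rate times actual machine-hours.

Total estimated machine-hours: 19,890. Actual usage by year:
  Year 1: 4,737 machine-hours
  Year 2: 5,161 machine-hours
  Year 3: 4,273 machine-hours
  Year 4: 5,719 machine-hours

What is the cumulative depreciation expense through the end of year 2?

Depreciable base = $980,820 − $225,000 = $755,820.
Rate = $755,820 / 19,890 machine-hours = $38 per machine-hour.
Year 1: 4,737 × $38 = $180,006. Book value $800,814.
Year 2: 5,161 × $38 = $196,118. Book value $604,696.
Accumulated through year 2 = $980,820 − $604,696 = $376,124.

$376,124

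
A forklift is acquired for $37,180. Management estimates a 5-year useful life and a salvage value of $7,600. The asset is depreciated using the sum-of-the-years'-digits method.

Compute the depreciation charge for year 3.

$5,916

Depreciable base = $37,180 − $7,600 = $29,580.
Sum of the years' digits = 5+4+3+2+1 = 15.
Year 1: $29,580 × 5/15 = $9,860. Book value $27,320.
Year 2: $29,580 × 4/15 = $7,888. Book value $19,432.
Year 3: $29,580 × 3/15 = $5,916. Book value $13,516.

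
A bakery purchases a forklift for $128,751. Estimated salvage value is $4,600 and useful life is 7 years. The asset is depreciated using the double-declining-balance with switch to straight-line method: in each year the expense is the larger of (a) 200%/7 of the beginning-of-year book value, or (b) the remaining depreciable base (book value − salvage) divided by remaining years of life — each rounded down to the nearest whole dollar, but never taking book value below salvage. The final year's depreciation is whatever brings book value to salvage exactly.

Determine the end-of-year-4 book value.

Depreciable base = $128,751 − $4,600 = $124,151.
Year 1: DB = ⌊$128,751 × 200%/7⌋ = $36,786; SL = ⌊$124,151/7⌋ = $17,735 → take DB $36,786. Book value $91,965.
Year 2: DB = ⌊$91,965 × 200%/7⌋ = $26,275; SL = ⌊$87,365/6⌋ = $14,560 → take DB $26,275. Book value $65,690.
Year 3: DB = ⌊$65,690 × 200%/7⌋ = $18,768; SL = ⌊$61,090/5⌋ = $12,218 → take DB $18,768. Book value $46,922.
Year 4: DB = ⌊$46,922 × 200%/7⌋ = $13,406; SL = ⌊$42,322/4⌋ = $10,580 → take DB $13,406. Book value $33,516.

$33,516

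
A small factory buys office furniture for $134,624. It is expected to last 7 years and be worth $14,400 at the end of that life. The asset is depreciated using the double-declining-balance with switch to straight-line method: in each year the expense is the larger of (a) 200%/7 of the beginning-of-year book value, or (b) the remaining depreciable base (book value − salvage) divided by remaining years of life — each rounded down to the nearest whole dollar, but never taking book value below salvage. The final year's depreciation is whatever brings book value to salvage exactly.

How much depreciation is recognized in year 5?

$10,012

Depreciable base = $134,624 − $14,400 = $120,224.
Year 1: DB = ⌊$134,624 × 200%/7⌋ = $38,464; SL = ⌊$120,224/7⌋ = $17,174 → take DB $38,464. Book value $96,160.
Year 2: DB = ⌊$96,160 × 200%/7⌋ = $27,474; SL = ⌊$81,760/6⌋ = $13,626 → take DB $27,474. Book value $68,686.
Year 3: DB = ⌊$68,686 × 200%/7⌋ = $19,624; SL = ⌊$54,286/5⌋ = $10,857 → take DB $19,624. Book value $49,062.
Year 4: DB = ⌊$49,062 × 200%/7⌋ = $14,017; SL = ⌊$34,662/4⌋ = $8,665 → take DB $14,017. Book value $35,045.
Year 5: DB = ⌊$35,045 × 200%/7⌋ = $10,012; SL = ⌊$20,645/3⌋ = $6,881 → take DB $10,012. Book value $25,033.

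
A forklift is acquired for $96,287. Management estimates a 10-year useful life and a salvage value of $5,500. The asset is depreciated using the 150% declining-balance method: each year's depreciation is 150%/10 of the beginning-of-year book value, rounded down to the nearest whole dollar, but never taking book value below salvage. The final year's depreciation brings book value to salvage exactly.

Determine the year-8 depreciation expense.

Depreciable base = $96,287 − $5,500 = $90,787.
Year 1: ⌊$96,287 × 150%/10⌋ = $14,443. Book value $81,844.
Year 2: ⌊$81,844 × 150%/10⌋ = $12,276. Book value $69,568.
Year 3: ⌊$69,568 × 150%/10⌋ = $10,435. Book value $59,133.
Year 4: ⌊$59,133 × 150%/10⌋ = $8,869. Book value $50,264.
Year 5: ⌊$50,264 × 150%/10⌋ = $7,539. Book value $42,725.
Year 6: ⌊$42,725 × 150%/10⌋ = $6,408. Book value $36,317.
Year 7: ⌊$36,317 × 150%/10⌋ = $5,447. Book value $30,870.
Year 8: ⌊$30,870 × 150%/10⌋ = $4,630. Book value $26,240.

$4,630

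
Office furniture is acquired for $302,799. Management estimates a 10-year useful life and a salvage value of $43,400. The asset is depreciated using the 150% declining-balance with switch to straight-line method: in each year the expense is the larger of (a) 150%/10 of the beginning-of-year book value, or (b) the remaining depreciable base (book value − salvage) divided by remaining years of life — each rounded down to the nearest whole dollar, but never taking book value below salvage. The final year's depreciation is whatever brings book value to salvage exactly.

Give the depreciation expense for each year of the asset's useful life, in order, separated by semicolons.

$45,419; $38,607; $32,815; $27,893; $23,709; $20,153; $17,700; $17,701; $17,701; $17,701

Depreciable base = $302,799 − $43,400 = $259,399.
Year 1: DB = ⌊$302,799 × 150%/10⌋ = $45,419; SL = ⌊$259,399/10⌋ = $25,939 → take DB $45,419. Book value $257,380.
Year 2: DB = ⌊$257,380 × 150%/10⌋ = $38,607; SL = ⌊$213,980/9⌋ = $23,775 → take DB $38,607. Book value $218,773.
Year 3: DB = ⌊$218,773 × 150%/10⌋ = $32,815; SL = ⌊$175,373/8⌋ = $21,921 → take DB $32,815. Book value $185,958.
Year 4: DB = ⌊$185,958 × 150%/10⌋ = $27,893; SL = ⌊$142,558/7⌋ = $20,365 → take DB $27,893. Book value $158,065.
Year 5: DB = ⌊$158,065 × 150%/10⌋ = $23,709; SL = ⌊$114,665/6⌋ = $19,110 → take DB $23,709. Book value $134,356.
Year 6: DB = ⌊$134,356 × 150%/10⌋ = $20,153; SL = ⌊$90,956/5⌋ = $18,191 → take DB $20,153. Book value $114,203.
Year 7: DB = ⌊$114,203 × 150%/10⌋ = $17,130; SL = ⌊$70,803/4⌋ = $17,700 → take SL $17,700. Book value $96,503.
Year 8: DB = ⌊$96,503 × 150%/10⌋ = $14,475; SL = ⌊$53,103/3⌋ = $17,701 → take SL $17,701. Book value $78,802.
Year 9: DB = ⌊$78,802 × 150%/10⌋ = $11,820; SL = ⌊$35,402/2⌋ = $17,701 → take SL $17,701. Book value $61,101.
Year 10 (final): $61,101 − $43,400 = $17,701. Book value $43,400.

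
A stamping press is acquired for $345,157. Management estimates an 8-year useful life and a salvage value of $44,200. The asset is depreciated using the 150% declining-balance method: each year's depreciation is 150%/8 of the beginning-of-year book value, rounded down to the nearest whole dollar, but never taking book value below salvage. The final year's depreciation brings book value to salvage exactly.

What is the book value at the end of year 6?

Depreciable base = $345,157 − $44,200 = $300,957.
Year 1: ⌊$345,157 × 150%/8⌋ = $64,716. Book value $280,441.
Year 2: ⌊$280,441 × 150%/8⌋ = $52,582. Book value $227,859.
Year 3: ⌊$227,859 × 150%/8⌋ = $42,723. Book value $185,136.
Year 4: ⌊$185,136 × 150%/8⌋ = $34,713. Book value $150,423.
Year 5: ⌊$150,423 × 150%/8⌋ = $28,204. Book value $122,219.
Year 6: ⌊$122,219 × 150%/8⌋ = $22,916. Book value $99,303.

$99,303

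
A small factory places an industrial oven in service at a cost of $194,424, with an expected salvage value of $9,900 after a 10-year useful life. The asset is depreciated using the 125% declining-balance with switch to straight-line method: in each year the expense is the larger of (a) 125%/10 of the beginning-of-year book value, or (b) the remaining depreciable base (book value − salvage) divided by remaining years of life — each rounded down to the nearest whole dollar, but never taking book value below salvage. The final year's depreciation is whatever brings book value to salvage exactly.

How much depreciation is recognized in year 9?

$17,193

Depreciable base = $194,424 − $9,900 = $184,524.
Year 1: DB = ⌊$194,424 × 125%/10⌋ = $24,303; SL = ⌊$184,524/10⌋ = $18,452 → take DB $24,303. Book value $170,121.
Year 2: DB = ⌊$170,121 × 125%/10⌋ = $21,265; SL = ⌊$160,221/9⌋ = $17,802 → take DB $21,265. Book value $148,856.
Year 3: DB = ⌊$148,856 × 125%/10⌋ = $18,607; SL = ⌊$138,956/8⌋ = $17,369 → take DB $18,607. Book value $130,249.
Year 4: DB = ⌊$130,249 × 125%/10⌋ = $16,281; SL = ⌊$120,349/7⌋ = $17,192 → take SL $17,192. Book value $113,057.
Year 5: DB = ⌊$113,057 × 125%/10⌋ = $14,132; SL = ⌊$103,157/6⌋ = $17,192 → take SL $17,192. Book value $95,865.
Year 6: DB = ⌊$95,865 × 125%/10⌋ = $11,983; SL = ⌊$85,965/5⌋ = $17,193 → take SL $17,193. Book value $78,672.
Year 7: DB = ⌊$78,672 × 125%/10⌋ = $9,834; SL = ⌊$68,772/4⌋ = $17,193 → take SL $17,193. Book value $61,479.
Year 8: DB = ⌊$61,479 × 125%/10⌋ = $7,684; SL = ⌊$51,579/3⌋ = $17,193 → take SL $17,193. Book value $44,286.
Year 9: DB = ⌊$44,286 × 125%/10⌋ = $5,535; SL = ⌊$34,386/2⌋ = $17,193 → take SL $17,193. Book value $27,093.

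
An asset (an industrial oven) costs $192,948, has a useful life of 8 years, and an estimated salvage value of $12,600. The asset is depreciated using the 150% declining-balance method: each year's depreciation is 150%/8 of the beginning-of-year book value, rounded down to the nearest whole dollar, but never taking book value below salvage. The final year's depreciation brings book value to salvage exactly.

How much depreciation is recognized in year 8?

Depreciable base = $192,948 − $12,600 = $180,348.
Year 1: ⌊$192,948 × 150%/8⌋ = $36,177. Book value $156,771.
Year 2: ⌊$156,771 × 150%/8⌋ = $29,394. Book value $127,377.
Year 3: ⌊$127,377 × 150%/8⌋ = $23,883. Book value $103,494.
Year 4: ⌊$103,494 × 150%/8⌋ = $19,405. Book value $84,089.
Year 5: ⌊$84,089 × 150%/8⌋ = $15,766. Book value $68,323.
Year 6: ⌊$68,323 × 150%/8⌋ = $12,810. Book value $55,513.
Year 7: ⌊$55,513 × 150%/8⌋ = $10,408. Book value $45,105.
Year 8 (final): $45,105 − $12,600 = $32,505. Book value $12,600.

$32,505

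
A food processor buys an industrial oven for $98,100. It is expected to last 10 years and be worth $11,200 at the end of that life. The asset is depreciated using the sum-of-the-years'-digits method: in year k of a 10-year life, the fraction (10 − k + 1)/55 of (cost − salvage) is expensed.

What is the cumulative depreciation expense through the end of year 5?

$63,200

Depreciable base = $98,100 − $11,200 = $86,900.
Sum of the years' digits = 10+9+8+7+6+5+4+3+2+1 = 55.
Year 1: $86,900 × 10/55 = $15,800. Book value $82,300.
Year 2: $86,900 × 9/55 = $14,220. Book value $68,080.
Year 3: $86,900 × 8/55 = $12,640. Book value $55,440.
Year 4: $86,900 × 7/55 = $11,060. Book value $44,380.
Year 5: $86,900 × 6/55 = $9,480. Book value $34,900.
Accumulated through year 5 = $98,100 − $34,900 = $63,200.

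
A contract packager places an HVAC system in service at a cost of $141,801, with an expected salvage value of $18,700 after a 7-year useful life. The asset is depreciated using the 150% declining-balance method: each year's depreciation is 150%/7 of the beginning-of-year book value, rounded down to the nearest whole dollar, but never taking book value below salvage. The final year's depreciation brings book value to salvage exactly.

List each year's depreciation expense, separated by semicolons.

$30,385; $23,874; $18,759; $14,739; $11,580; $9,099; $14,665

Depreciable base = $141,801 − $18,700 = $123,101.
Year 1: ⌊$141,801 × 150%/7⌋ = $30,385. Book value $111,416.
Year 2: ⌊$111,416 × 150%/7⌋ = $23,874. Book value $87,542.
Year 3: ⌊$87,542 × 150%/7⌋ = $18,759. Book value $68,783.
Year 4: ⌊$68,783 × 150%/7⌋ = $14,739. Book value $54,044.
Year 5: ⌊$54,044 × 150%/7⌋ = $11,580. Book value $42,464.
Year 6: ⌊$42,464 × 150%/7⌋ = $9,099. Book value $33,365.
Year 7 (final): $33,365 − $18,700 = $14,665. Book value $18,700.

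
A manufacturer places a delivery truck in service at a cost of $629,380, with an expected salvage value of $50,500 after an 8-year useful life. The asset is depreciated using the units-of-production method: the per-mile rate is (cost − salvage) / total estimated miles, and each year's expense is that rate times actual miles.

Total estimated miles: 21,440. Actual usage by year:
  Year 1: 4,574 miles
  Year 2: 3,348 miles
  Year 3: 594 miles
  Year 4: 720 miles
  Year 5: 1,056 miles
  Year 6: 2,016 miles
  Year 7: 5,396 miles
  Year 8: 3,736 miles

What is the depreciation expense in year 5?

Depreciable base = $629,380 − $50,500 = $578,880.
Rate = $578,880 / 21,440 miles = $27 per mile.
Year 1: 4,574 × $27 = $123,498. Book value $505,882.
Year 2: 3,348 × $27 = $90,396. Book value $415,486.
Year 3: 594 × $27 = $16,038. Book value $399,448.
Year 4: 720 × $27 = $19,440. Book value $380,008.
Year 5: 1,056 × $27 = $28,512. Book value $351,496.

$28,512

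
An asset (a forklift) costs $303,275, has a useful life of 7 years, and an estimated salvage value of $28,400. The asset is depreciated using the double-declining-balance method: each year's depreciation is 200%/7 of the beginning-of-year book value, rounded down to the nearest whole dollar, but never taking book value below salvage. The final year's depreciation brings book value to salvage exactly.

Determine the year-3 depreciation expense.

$44,209

Depreciable base = $303,275 − $28,400 = $274,875.
Year 1: ⌊$303,275 × 200%/7⌋ = $86,650. Book value $216,625.
Year 2: ⌊$216,625 × 200%/7⌋ = $61,892. Book value $154,733.
Year 3: ⌊$154,733 × 200%/7⌋ = $44,209. Book value $110,524.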